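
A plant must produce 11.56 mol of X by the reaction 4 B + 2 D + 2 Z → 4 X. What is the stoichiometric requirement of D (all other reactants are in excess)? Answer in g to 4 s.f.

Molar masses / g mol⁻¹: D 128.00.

739.8 g

n(X) = 11.56 mol
n(D) = (2/4) × 11.56 = 5.780 mol
mass = 5.780 × 128.00 = 739.8 g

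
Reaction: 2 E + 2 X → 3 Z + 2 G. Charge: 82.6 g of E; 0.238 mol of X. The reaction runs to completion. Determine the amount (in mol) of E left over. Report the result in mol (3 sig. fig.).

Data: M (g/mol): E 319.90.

0.0202 mol

n(E) = 82.60 / 319.90 = 0.2582 mol
n(X) = 0.2380 mol
n/ν for E = 0.2582/2 = 0.1291
n/ν for X = 0.2380/2 = 0.1190
Smallest n/ν is X → limiting reagent.
E consumed = (2/2) × 0.2380 = 0.2380 mol
E remaining = 0.2582 − 0.2380 = 0.02020 mol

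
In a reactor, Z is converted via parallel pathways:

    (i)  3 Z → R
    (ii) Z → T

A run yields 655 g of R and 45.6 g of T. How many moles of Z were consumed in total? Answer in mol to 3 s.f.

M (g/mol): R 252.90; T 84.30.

8.31 mol

n(R) = 655 / 252.90 = 2.590 mol
n(T) = 45.6 / 84.30 = 0.5409 mol
n(Z) via (i) = (3/1)×2.590 = 7.770 mol
n(Z) via (ii) = (1/1)×0.5409 = 0.5409 mol
total n(Z) = 7.770 + 0.5409 = 8.311 mol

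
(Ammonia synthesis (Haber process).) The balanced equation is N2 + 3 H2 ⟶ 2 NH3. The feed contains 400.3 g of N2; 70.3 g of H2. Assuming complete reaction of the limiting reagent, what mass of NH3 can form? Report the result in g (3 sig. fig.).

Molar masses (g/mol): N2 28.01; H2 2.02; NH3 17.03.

395 g

n(N2) = 400.3 / 28.01 = 14.29 mol
n(H2) = 70.30 / 2.02 = 34.80 mol
n/ν for N2 = 14.29/1 = 14.29
n/ν for H2 = 34.80/3 = 11.60
Smallest n/ν is H2 → limiting reagent.
n(NH3) = (2/3) × 34.80 = 23.20 mol
mass = 23.20 × 17.03 = 395.1 g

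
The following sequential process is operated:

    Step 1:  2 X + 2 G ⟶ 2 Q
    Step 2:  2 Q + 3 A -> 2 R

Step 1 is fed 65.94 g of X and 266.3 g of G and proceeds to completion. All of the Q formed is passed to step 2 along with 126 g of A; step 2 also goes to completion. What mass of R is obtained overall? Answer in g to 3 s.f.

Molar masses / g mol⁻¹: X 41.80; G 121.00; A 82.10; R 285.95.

293 g

Step 1:
n(X) = 65.94 / 41.80 = 1.578 mol
n(G) = 266.3 / 121.00 = 2.201 mol
n/ν for X = 1.578/2 = 0.7890
n/ν for G = 2.201/2 = 1.101
Smallest n/ν is X → limiting reagent.
n(Q) produced = (2/2) × 1.578 = 1.578 mol
Step 2:
n(Q) available = 1.578 mol
n(A) = 126.0 / 82.10 = 1.535 mol
n/ν for Q = 1.578/2 = 0.7890
n/ν for A = 1.535/3 = 0.5117
Smallest n/ν is A → limiting reagent.
n(R) = (2/3) × 1.535 = 1.023 mol
mass = 1.023 × 285.95 = 292.5 g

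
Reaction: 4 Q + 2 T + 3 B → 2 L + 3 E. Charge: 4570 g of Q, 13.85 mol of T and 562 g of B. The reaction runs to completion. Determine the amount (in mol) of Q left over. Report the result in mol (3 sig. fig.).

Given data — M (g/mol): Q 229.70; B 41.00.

n(Q) = 4570 / 229.70 = 19.90 mol
n(T) = 13.85 mol
n(B) = 562.0 / 41.00 = 13.71 mol
n/ν for Q = 19.90/4 = 4.975
n/ν for T = 13.85/2 = 6.925
n/ν for B = 13.71/3 = 4.570
Smallest n/ν is B → limiting reagent.
Q consumed = (4/3) × 13.71 = 18.28 mol
Q remaining = 19.90 − 18.28 = 1.620 mol

1.62 mol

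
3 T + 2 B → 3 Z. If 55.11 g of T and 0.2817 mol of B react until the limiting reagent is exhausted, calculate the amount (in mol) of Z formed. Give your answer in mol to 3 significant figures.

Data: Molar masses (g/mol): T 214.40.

n(T) = 55.11 / 214.40 = 0.2570 mol
n(B) = 0.2817 mol
n/ν for T = 0.2570/3 = 0.08567
n/ν for B = 0.2817/2 = 0.1409
Smallest n/ν is T → limiting reagent.
n(Z) = (3/3) × 0.2570 = 0.2570 mol

0.257 mol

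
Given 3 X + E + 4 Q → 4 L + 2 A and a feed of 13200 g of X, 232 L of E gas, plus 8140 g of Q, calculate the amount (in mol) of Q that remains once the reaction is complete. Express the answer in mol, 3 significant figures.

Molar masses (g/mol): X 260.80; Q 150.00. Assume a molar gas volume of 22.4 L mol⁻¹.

12.8 mol

n(X) = 13200 / 260.80 = 50.61 mol
n(E) = 232.0 / 22.4 = 10.36 mol
n(Q) = 8140 / 150.00 = 54.27 mol
n/ν → X: 16.87, E: 10.36, Q: 13.57; E is limiting.
Q consumed = (4/1) × 10.36 = 41.44 mol
Q remaining = 54.27 − 41.44 = 12.83 mol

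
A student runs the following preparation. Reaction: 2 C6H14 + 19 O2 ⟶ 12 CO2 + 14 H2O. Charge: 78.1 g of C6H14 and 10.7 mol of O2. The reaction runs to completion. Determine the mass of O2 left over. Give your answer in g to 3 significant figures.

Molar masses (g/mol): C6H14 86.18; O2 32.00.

66.9 g

n(C6H14) = 78.10 / 86.18 = 0.9062 mol
n(O2) = 10.70 mol
n/ν → C6H14: 0.4531, O2: 0.5632; C6H14 is limiting.
O2 consumed = (19/2) × 0.9062 = 8.609 mol
O2 remaining = 10.70 − 8.609 = 2.091 mol
mass = 2.091 × 32.00 = 66.91 g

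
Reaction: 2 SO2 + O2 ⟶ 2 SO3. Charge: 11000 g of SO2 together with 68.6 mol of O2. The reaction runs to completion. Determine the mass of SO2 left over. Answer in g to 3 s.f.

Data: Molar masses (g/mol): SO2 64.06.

2210 g

n(SO2) = 11000 / 64.06 = 171.7 mol
n(O2) = 68.60 mol
n/ν for SO2 = 171.7/2 = 85.85
n/ν for O2 = 68.60/1 = 68.60
Smallest n/ν is O2 → limiting reagent.
SO2 consumed = (2/1) × 68.60 = 137.2 mol
SO2 remaining = 171.7 − 137.2 = 34.50 mol
mass = 34.50 × 64.06 = 2210 g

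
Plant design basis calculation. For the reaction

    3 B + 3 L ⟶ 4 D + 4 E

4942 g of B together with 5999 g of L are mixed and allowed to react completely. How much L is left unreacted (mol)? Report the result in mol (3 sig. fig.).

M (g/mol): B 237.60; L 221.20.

6.32 mol

n(B) = 4942 / 237.60 = 20.80 mol
n(L) = 5999 / 221.20 = 27.12 mol
n/ν for B = 20.80/3 = 6.933
n/ν for L = 27.12/3 = 9.040
Smallest n/ν is B → limiting reagent.
L consumed = (3/3) × 20.80 = 20.80 mol
L remaining = 27.12 − 20.80 = 6.320 mol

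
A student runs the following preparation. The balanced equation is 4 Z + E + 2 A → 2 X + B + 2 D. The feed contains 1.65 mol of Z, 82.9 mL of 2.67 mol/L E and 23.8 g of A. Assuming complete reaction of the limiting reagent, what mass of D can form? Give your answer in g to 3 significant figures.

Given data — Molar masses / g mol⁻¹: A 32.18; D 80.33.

35.6 g

n(Z) = 1.650 mol
n(E) = 2.67 × 82.90/1000 = 0.2213 mol
n(A) = 23.80 / 32.18 = 0.7396 mol
n/ν for Z = 1.650/4 = 0.4125
n/ν for E = 0.2213/1 = 0.2213
n/ν for A = 0.7396/2 = 0.3698
Smallest n/ν is E → limiting reagent.
n(D) = (2/1) × 0.2213 = 0.4426 mol
mass = 0.4426 × 80.33 = 35.55 g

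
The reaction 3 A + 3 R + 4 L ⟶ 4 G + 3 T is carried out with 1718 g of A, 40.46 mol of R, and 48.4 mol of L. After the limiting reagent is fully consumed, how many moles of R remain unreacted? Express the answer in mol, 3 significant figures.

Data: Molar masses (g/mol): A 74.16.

17.3 mol

n(A) = 1718 / 74.16 = 23.17 mol
n(R) = 40.46 mol
n(L) = 48.40 mol
n/ν for A = 23.17/3 = 7.723
n/ν for R = 40.46/3 = 13.49
n/ν for L = 48.40/4 = 12.10
Smallest n/ν is A → limiting reagent.
R consumed = (3/3) × 23.17 = 23.17 mol
R remaining = 40.46 − 23.17 = 17.29 mol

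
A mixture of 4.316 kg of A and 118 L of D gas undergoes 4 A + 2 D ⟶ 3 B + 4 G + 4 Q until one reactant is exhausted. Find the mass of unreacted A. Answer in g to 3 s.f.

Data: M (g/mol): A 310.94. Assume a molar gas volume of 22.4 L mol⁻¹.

n(A) = 4.316×1000 / 310.94 = 13.88 mol
n(D) = 118.0 / 22.4 = 5.268 mol
n/ν → A: 3.470, D: 2.634; D is limiting.
A consumed = (4/2) × 5.268 = 10.54 mol
A remaining = 13.88 − 10.54 = 3.340 mol
mass = 3.340 × 310.94 = 1039 g

1040 g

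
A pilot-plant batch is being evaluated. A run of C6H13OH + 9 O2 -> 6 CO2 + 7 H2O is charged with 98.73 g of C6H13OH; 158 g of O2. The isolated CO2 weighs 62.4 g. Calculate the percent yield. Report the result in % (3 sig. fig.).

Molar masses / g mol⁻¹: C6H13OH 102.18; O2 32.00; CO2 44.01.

43.1 %

n(C6H13OH) = 98.73 / 102.18 = 0.9662 mol
n(O2) = 158.0 / 32.00 = 4.938 mol
n/ν → C6H13OH: 0.9662, O2: 0.5487; O2 is limiting.
theoretical n(CO2) = (6/9) × 4.938 = 3.292 mol → 144.9 g
% yield = 62.4 / 144.9 × 100 = 43.06 %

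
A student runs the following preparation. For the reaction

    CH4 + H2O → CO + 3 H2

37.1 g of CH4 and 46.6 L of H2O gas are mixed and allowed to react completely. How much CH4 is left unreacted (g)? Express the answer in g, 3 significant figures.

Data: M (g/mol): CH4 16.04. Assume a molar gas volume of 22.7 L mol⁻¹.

4.17 g

n(CH4) = 37.10 / 16.04 = 2.313 mol
n(H2O) = 46.60 / 22.7 = 2.053 mol
n/ν → CH4: 2.313, H2O: 2.053; H2O is limiting.
CH4 consumed = (1/1) × 2.053 = 2.053 mol
CH4 remaining = 2.313 − 2.053 = 0.2600 mol
mass = 0.2600 × 16.04 = 4.170 g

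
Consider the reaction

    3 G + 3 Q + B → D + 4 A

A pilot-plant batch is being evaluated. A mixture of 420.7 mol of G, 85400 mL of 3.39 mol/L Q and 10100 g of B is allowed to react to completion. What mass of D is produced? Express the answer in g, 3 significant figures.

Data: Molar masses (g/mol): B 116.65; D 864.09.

n(G) = 420.7 mol
n(Q) = 3.39 × 85400/1000 = 289.5 mol
n(B) = 10100 / 116.65 = 86.58 mol
n/ν for G = 420.7/3 = 140.2
n/ν for Q = 289.5/3 = 96.50
n/ν for B = 86.58/1 = 86.58
Smallest n/ν is B → limiting reagent.
n(D) = (1/1) × 86.58 = 86.58 mol
mass = 86.58 × 864.09 = 74810 g

74800 g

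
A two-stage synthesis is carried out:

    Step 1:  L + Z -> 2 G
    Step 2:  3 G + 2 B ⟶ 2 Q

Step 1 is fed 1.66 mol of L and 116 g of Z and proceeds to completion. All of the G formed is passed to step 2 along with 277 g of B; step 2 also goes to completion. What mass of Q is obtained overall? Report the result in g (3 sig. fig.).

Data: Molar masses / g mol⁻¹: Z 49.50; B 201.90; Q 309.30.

424 g

Step 1:
n(L) = 1.660 mol
n(Z) = 116.0 / 49.50 = 2.343 mol
n/ν → L: 1.660, Z: 2.343; L is limiting.
n(G) produced = (2/1) × 1.660 = 3.320 mol
Step 2:
n(G) available = 3.320 mol
n(B) = 277.0 / 201.90 = 1.372 mol
n/ν → G: 1.107, B: 0.6860; B is limiting.
n(Q) = (2/2) × 1.372 = 1.372 mol
mass = 1.372 × 309.30 = 424.4 g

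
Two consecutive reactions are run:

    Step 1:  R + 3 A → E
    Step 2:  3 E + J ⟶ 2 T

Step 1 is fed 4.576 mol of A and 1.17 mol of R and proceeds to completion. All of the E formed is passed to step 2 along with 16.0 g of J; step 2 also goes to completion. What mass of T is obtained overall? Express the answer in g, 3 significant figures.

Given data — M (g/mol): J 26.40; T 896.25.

699 g

Step 1:
n(A) = 4.576 mol
n(R) = 1.170 mol
n/ν for A = 4.576/3 = 1.525
n/ν for R = 1.170/1 = 1.170
Smallest n/ν is R → limiting reagent.
n(E) produced = (1/1) × 1.170 = 1.170 mol
Step 2:
n(E) available = 1.170 mol
n(J) = 16.00 / 26.40 = 0.6061 mol
n/ν for E = 1.170/3 = 0.3900
n/ν for J = 0.6061/1 = 0.6061
Smallest n/ν is E → limiting reagent.
n(T) = (2/3) × 1.170 = 0.7800 mol
mass = 0.7800 × 896.25 = 699.1 g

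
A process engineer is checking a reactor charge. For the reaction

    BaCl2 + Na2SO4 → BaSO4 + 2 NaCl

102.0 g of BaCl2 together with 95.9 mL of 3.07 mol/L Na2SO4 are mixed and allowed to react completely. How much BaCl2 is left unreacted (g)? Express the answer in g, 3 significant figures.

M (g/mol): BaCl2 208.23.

40.7 g

n(BaCl2) = 102.0 / 208.23 = 0.4898 mol
n(Na2SO4) = 3.07 × 95.90/1000 = 0.2944 mol
n/ν → BaCl2: 0.4898, Na2SO4: 0.2944; Na2SO4 is limiting.
BaCl2 consumed = (1/1) × 0.2944 = 0.2944 mol
BaCl2 remaining = 0.4898 − 0.2944 = 0.1954 mol
mass = 0.1954 × 208.23 = 40.69 g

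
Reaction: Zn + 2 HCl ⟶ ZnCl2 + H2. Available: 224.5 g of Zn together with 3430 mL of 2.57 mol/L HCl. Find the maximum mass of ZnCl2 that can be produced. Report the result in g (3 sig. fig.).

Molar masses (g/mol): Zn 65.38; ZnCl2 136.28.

468 g

n(Zn) = 224.5 / 65.38 = 3.434 mol
n(HCl) = 2.57 × 3430/1000 = 8.815 mol
n/ν for Zn = 3.434/1 = 3.434
n/ν for HCl = 8.815/2 = 4.408
Smallest n/ν is Zn → limiting reagent.
n(ZnCl2) = (1/1) × 3.434 = 3.434 mol
mass = 3.434 × 136.28 = 468.0 g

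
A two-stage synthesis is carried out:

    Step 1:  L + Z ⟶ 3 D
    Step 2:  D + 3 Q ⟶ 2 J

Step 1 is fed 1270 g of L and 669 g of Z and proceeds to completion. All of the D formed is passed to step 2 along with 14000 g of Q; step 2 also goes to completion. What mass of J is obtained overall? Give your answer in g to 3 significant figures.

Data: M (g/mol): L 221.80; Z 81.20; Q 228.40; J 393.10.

13500 g

Step 1:
n(L) = 1270 / 221.80 = 5.726 mol
n(Z) = 669.0 / 81.20 = 8.239 mol
n/ν for L = 5.726/1 = 5.726
n/ν for Z = 8.239/1 = 8.239
Smallest n/ν is L → limiting reagent.
n(D) produced = (3/1) × 5.726 = 17.18 mol
Step 2:
n(D) available = 17.18 mol
n(Q) = 14000 / 228.40 = 61.30 mol
n/ν for D = 17.18/1 = 17.18
n/ν for Q = 61.30/3 = 20.43
Smallest n/ν is D → limiting reagent.
n(J) = (2/1) × 17.18 = 34.36 mol
mass = 34.36 × 393.10 = 13510 g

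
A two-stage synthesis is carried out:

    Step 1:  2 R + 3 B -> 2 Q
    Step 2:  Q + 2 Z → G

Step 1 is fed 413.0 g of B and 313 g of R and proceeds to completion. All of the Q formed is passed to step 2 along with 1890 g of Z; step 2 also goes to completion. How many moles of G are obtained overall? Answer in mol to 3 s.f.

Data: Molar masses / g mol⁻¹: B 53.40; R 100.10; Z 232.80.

3.13 mol

Step 1:
n(B) = 413.0 / 53.40 = 7.734 mol
n(R) = 313.0 / 100.10 = 3.127 mol
n/ν for B = 7.734/3 = 2.578
n/ν for R = 3.127/2 = 1.564
Smallest n/ν is R → limiting reagent.
n(Q) produced = (2/2) × 3.127 = 3.127 mol
Step 2:
n(Q) available = 3.127 mol
n(Z) = 1890 / 232.80 = 8.119 mol
n/ν for Q = 3.127/1 = 3.127
n/ν for Z = 8.119/2 = 4.060
Smallest n/ν is Q → limiting reagent.
n(G) = (1/1) × 3.127 = 3.127 mol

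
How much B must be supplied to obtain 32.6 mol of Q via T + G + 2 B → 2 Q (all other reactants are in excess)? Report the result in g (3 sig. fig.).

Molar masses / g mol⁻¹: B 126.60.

n(Q) = 32.60 mol
n(B) = (2/2) × 32.60 = 32.60 mol
mass = 32.60 × 126.60 = 4127 g

4130 g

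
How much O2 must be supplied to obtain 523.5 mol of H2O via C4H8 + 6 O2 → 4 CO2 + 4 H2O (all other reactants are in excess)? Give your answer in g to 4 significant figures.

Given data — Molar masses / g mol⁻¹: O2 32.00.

25130 g

n(H2O) = 523.5 mol
n(O2) = (6/4) × 523.5 = 785.3 mol
mass = 785.3 × 32.00 = 25130 g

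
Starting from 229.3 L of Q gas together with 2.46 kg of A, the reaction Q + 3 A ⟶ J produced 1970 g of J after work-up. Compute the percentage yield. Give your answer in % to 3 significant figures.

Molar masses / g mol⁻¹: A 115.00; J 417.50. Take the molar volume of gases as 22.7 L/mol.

n(Q) = 229.3 / 22.7 = 10.10 mol
n(A) = 2.460×1000 / 115.00 = 21.39 mol
n/ν for Q = 10.10/1 = 10.10
n/ν for A = 21.39/3 = 7.130
Smallest n/ν is A → limiting reagent.
theoretical n(J) = (1/3) × 21.39 = 7.130 mol → 2977 g
% yield = 1970 / 2977 × 100 = 66.17 %

66.2 %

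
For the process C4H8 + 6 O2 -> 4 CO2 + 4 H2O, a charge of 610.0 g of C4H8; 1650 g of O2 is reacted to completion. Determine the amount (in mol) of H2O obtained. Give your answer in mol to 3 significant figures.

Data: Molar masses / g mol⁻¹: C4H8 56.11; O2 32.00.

n(C4H8) = 610.0 / 56.11 = 10.87 mol
n(O2) = 1650 / 32.00 = 51.56 mol
n/ν for C4H8 = 10.87/1 = 10.87
n/ν for O2 = 51.56/6 = 8.593
Smallest n/ν is O2 → limiting reagent.
n(H2O) = (4/6) × 51.56 = 34.37 mol

34.4 mol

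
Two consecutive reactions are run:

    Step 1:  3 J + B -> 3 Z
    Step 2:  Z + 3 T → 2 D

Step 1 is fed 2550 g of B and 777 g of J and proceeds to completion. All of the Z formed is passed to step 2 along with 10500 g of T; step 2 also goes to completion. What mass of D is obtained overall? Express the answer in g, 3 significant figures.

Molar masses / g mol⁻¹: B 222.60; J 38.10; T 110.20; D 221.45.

Step 1:
n(B) = 2550 / 222.60 = 11.46 mol
n(J) = 777.0 / 38.10 = 20.39 mol
n/ν for B = 11.46/1 = 11.46
n/ν for J = 20.39/3 = 6.797
Smallest n/ν is J → limiting reagent.
n(Z) produced = (3/3) × 20.39 = 20.39 mol
Step 2:
n(Z) available = 20.39 mol
n(T) = 10500 / 110.20 = 95.28 mol
n/ν for Z = 20.39/1 = 20.39
n/ν for T = 95.28/3 = 31.76
Smallest n/ν is Z → limiting reagent.
n(D) = (2/1) × 20.39 = 40.78 mol
mass = 40.78 × 221.45 = 9031 g

9030 g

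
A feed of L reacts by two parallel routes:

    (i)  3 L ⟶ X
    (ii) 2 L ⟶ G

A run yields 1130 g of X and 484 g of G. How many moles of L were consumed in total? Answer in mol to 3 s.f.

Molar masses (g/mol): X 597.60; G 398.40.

n(X) = 1130 / 597.60 = 1.891 mol
n(G) = 484 / 398.40 = 1.215 mol
n(L) via (i) = (3/1)×1.891 = 5.673 mol
n(L) via (ii) = (2/1)×1.215 = 2.430 mol
total n(L) = 5.673 + 2.430 = 8.103 mol

8.10 mol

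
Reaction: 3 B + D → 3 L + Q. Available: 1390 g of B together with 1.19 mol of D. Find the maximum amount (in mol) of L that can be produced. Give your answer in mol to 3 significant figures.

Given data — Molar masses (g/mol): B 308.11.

3.57 mol

n(B) = 1390 / 308.11 = 4.511 mol
n(D) = 1.190 mol
n/ν for B = 4.511/3 = 1.504
n/ν for D = 1.190/1 = 1.190
Smallest n/ν is D → limiting reagent.
n(L) = (3/1) × 1.190 = 3.570 mol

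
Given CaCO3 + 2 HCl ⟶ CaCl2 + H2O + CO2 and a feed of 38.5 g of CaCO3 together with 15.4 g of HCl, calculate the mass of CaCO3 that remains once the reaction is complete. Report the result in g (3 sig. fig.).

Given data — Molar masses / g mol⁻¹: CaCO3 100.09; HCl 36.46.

17.4 g

n(CaCO3) = 38.50 / 100.09 = 0.3847 mol
n(HCl) = 15.40 / 36.46 = 0.4224 mol
n/ν → CaCO3: 0.3847, HCl: 0.2112; HCl is limiting.
CaCO3 consumed = (1/2) × 0.4224 = 0.2112 mol
CaCO3 remaining = 0.3847 − 0.2112 = 0.1735 mol
mass = 0.1735 × 100.09 = 17.37 g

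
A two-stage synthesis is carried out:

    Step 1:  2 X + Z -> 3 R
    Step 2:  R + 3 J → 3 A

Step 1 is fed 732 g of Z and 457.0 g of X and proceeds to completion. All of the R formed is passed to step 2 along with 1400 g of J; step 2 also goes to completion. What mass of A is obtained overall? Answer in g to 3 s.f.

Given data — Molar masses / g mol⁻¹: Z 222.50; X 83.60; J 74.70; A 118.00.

2210 g

Step 1:
n(Z) = 732.0 / 222.50 = 3.290 mol
n(X) = 457.0 / 83.60 = 5.467 mol
n/ν for Z = 3.290/1 = 3.290
n/ν for X = 5.467/2 = 2.734
Smallest n/ν is X → limiting reagent.
n(R) produced = (3/2) × 5.467 = 8.201 mol
Step 2:
n(R) available = 8.201 mol
n(J) = 1400 / 74.70 = 18.74 mol
n/ν for R = 8.201/1 = 8.201
n/ν for J = 18.74/3 = 6.247
Smallest n/ν is J → limiting reagent.
n(A) = (3/3) × 18.74 = 18.74 mol
mass = 18.74 × 118.00 = 2211 g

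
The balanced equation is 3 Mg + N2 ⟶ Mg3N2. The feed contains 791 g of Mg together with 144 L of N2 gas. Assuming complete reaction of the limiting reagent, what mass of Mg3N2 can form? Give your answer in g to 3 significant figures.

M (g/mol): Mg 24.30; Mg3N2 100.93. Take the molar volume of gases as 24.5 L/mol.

593 g

n(Mg) = 791.0 / 24.30 = 32.55 mol
n(N2) = 144.0 / 24.5 = 5.878 mol
n/ν for Mg = 32.55/3 = 10.85
n/ν for N2 = 5.878/1 = 5.878
Smallest n/ν is N2 → limiting reagent.
n(Mg3N2) = (1/1) × 5.878 = 5.878 mol
mass = 5.878 × 100.93 = 593.3 g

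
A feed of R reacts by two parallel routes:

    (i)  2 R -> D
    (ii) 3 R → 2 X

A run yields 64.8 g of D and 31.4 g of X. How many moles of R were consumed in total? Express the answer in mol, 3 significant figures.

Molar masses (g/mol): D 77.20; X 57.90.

2.49 mol

n(D) = 64.8 / 77.20 = 0.8394 mol
n(X) = 31.4 / 57.90 = 0.5423 mol
n(R) via (i) = (2/1)×0.8394 = 1.679 mol
n(R) via (ii) = (3/2)×0.5423 = 0.8135 mol
total n(R) = 1.679 + 0.8135 = 2.493 mol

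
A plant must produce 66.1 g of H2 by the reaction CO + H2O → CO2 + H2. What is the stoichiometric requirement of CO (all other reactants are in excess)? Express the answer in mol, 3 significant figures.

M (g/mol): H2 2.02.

32.7 mol

n(H2) = 66.1 / 2.02 = 32.72 mol
n(CO) = (1/1) × 32.72 = 32.72 mol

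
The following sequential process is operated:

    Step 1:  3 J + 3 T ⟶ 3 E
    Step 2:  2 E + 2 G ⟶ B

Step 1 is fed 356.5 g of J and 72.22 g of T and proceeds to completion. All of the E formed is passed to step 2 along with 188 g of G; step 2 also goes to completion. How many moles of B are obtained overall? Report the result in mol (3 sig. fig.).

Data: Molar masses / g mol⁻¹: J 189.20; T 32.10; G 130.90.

0.718 mol

Step 1:
n(J) = 356.5 / 189.20 = 1.884 mol
n(T) = 72.22 / 32.10 = 2.250 mol
n/ν for J = 1.884/3 = 0.6280
n/ν for T = 2.250/3 = 0.7500
Smallest n/ν is J → limiting reagent.
n(E) produced = (3/3) × 1.884 = 1.884 mol
Step 2:
n(E) available = 1.884 mol
n(G) = 188.0 / 130.90 = 1.436 mol
n/ν for E = 1.884/2 = 0.9420
n/ν for G = 1.436/2 = 0.7180
Smallest n/ν is G → limiting reagent.
n(B) = (1/2) × 1.436 = 0.7180 mol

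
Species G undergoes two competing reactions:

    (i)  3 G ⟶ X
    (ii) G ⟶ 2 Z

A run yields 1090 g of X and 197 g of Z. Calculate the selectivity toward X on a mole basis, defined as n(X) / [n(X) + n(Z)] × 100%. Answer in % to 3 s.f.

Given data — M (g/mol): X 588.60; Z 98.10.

n(X) = 1090 / 588.60 = 1.852 mol
n(Z) = 197 / 98.10 = 2.008 mol
selectivity = 1.852/(1.852+2.008) × 100 = 47.98 %

48.0 %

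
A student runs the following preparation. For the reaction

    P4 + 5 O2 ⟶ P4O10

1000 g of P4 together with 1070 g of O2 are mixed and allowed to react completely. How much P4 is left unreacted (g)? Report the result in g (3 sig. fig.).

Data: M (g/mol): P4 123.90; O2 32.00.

n(P4) = 1000 / 123.90 = 8.071 mol
n(O2) = 1070 / 32.00 = 33.44 mol
n/ν for P4 = 8.071/1 = 8.071
n/ν for O2 = 33.44/5 = 6.688
Smallest n/ν is O2 → limiting reagent.
P4 consumed = (1/5) × 33.44 = 6.688 mol
P4 remaining = 8.071 − 6.688 = 1.383 mol
mass = 1.383 × 123.90 = 171.4 g

171 g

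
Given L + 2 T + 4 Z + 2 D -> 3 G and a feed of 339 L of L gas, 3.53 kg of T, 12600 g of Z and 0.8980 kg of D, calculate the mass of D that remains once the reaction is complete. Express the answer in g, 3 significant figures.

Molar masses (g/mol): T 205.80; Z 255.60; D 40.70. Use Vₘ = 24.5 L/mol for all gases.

200 g

n(L) = 339.0 / 24.5 = 13.84 mol
n(T) = 3.530×1000 / 205.80 = 17.15 mol
n(Z) = 12600 / 255.60 = 49.30 mol
n(D) = 0.8980×1000 / 40.70 = 22.06 mol
n/ν → L: 13.84, T: 8.575, Z: 12.33, D: 11.03; T is limiting.
D consumed = (2/2) × 17.15 = 17.15 mol
D remaining = 22.06 − 17.15 = 4.910 mol
mass = 4.910 × 40.70 = 199.8 g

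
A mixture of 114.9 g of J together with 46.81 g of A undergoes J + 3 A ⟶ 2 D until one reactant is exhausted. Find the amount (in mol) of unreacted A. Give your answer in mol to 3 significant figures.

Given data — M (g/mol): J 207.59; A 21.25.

0.542 mol

n(J) = 114.9 / 207.59 = 0.5535 mol
n(A) = 46.81 / 21.25 = 2.203 mol
n/ν → J: 0.5535, A: 0.7343; J is limiting.
A consumed = (3/1) × 0.5535 = 1.661 mol
A remaining = 2.203 − 1.661 = 0.5420 mol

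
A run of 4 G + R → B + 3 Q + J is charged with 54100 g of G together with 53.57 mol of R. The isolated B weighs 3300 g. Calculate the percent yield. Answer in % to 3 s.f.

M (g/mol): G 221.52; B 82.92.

n(G) = 54100 / 221.52 = 244.2 mol
n(R) = 53.57 mol
n/ν → G: 61.05, R: 53.57; R is limiting.
theoretical n(B) = (1/1) × 53.57 = 53.57 mol → 4442 g
% yield = 3300 / 4442 × 100 = 74.29 %

74.3 %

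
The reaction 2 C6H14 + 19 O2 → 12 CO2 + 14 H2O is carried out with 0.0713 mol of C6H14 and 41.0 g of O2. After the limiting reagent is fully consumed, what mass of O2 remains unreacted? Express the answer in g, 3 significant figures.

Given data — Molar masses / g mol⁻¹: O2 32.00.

n(C6H14) = 0.07130 mol
n(O2) = 41.00 / 32.00 = 1.281 mol
n/ν → C6H14: 0.03565, O2: 0.06742; C6H14 is limiting.
O2 consumed = (19/2) × 0.07130 = 0.6774 mol
O2 remaining = 1.281 − 0.6774 = 0.6036 mol
mass = 0.6036 × 32.00 = 19.32 g

19.3 g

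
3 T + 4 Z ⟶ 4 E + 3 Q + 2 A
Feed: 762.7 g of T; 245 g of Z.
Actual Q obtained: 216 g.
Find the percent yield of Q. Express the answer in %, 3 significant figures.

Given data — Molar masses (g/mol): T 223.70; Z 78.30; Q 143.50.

64.1 %

n(T) = 762.7 / 223.70 = 3.409 mol
n(Z) = 245.0 / 78.30 = 3.129 mol
n/ν for T = 3.409/3 = 1.136
n/ν for Z = 3.129/4 = 0.7823
Smallest n/ν is Z → limiting reagent.
theoretical n(Q) = (3/4) × 3.129 = 2.347 mol → 336.8 g
% yield = 216 / 336.8 × 100 = 64.13 %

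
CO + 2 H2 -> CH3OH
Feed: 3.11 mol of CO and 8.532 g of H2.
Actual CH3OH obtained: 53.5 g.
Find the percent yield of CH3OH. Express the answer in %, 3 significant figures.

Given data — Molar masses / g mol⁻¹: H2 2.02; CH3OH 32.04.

79.1 %

n(CO) = 3.110 mol
n(H2) = 8.532 / 2.02 = 4.224 mol
n/ν for CO = 3.110/1 = 3.110
n/ν for H2 = 4.224/2 = 2.112
Smallest n/ν is H2 → limiting reagent.
theoretical n(CH3OH) = (1/2) × 4.224 = 2.112 mol → 67.67 g
% yield = 53.5 / 67.67 × 100 = 79.06 %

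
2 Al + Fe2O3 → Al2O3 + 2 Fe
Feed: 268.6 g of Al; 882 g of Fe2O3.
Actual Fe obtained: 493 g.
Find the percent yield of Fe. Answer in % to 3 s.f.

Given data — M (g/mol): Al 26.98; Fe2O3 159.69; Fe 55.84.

n(Al) = 268.6 / 26.98 = 9.956 mol
n(Fe2O3) = 882.0 / 159.69 = 5.523 mol
n/ν for Al = 9.956/2 = 4.978
n/ν for Fe2O3 = 5.523/1 = 5.523
Smallest n/ν is Al → limiting reagent.
theoretical n(Fe) = (2/2) × 9.956 = 9.956 mol → 555.9 g
% yield = 493 / 555.9 × 100 = 88.69 %

88.7 %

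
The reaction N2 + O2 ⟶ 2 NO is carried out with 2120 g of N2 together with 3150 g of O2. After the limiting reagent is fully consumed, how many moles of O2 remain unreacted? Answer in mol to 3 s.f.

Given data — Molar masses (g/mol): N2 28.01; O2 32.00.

n(N2) = 2120 / 28.01 = 75.69 mol
n(O2) = 3150 / 32.00 = 98.44 mol
n/ν for N2 = 75.69/1 = 75.69
n/ν for O2 = 98.44/1 = 98.44
Smallest n/ν is N2 → limiting reagent.
O2 consumed = (1/1) × 75.69 = 75.69 mol
O2 remaining = 98.44 − 75.69 = 22.75 mol

22.8 mol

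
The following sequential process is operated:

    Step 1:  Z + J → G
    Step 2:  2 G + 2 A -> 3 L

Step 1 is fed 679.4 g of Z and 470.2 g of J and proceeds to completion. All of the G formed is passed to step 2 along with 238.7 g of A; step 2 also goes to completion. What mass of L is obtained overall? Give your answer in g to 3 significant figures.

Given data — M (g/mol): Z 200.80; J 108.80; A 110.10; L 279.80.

910 g

Step 1:
n(Z) = 679.4 / 200.80 = 3.383 mol
n(J) = 470.2 / 108.80 = 4.322 mol
n/ν for Z = 3.383/1 = 3.383
n/ν for J = 4.322/1 = 4.322
Smallest n/ν is Z → limiting reagent.
n(G) produced = (1/1) × 3.383 = 3.383 mol
Step 2:
n(G) available = 3.383 mol
n(A) = 238.7 / 110.10 = 2.168 mol
n/ν for G = 3.383/2 = 1.692
n/ν for A = 2.168/2 = 1.084
Smallest n/ν is A → limiting reagent.
n(L) = (3/2) × 2.168 = 3.252 mol
mass = 3.252 × 279.80 = 909.9 g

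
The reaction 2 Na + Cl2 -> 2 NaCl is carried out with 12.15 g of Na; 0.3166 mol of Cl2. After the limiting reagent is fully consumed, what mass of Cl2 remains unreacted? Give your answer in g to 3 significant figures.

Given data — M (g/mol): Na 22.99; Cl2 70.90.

3.71 g

n(Na) = 12.15 / 22.99 = 0.5285 mol
n(Cl2) = 0.3166 mol
n/ν → Na: 0.2643, Cl2: 0.3166; Na is limiting.
Cl2 consumed = (1/2) × 0.5285 = 0.2643 mol
Cl2 remaining = 0.3166 − 0.2643 = 0.05230 mol
mass = 0.05230 × 70.90 = 3.708 g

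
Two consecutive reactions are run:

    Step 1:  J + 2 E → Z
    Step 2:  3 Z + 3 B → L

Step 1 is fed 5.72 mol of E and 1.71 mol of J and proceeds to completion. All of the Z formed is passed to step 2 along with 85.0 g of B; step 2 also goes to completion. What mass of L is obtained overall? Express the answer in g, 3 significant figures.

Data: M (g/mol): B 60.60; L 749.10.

350 g

Step 1:
n(E) = 5.720 mol
n(J) = 1.710 mol
n/ν for E = 5.720/2 = 2.860
n/ν for J = 1.710/1 = 1.710
Smallest n/ν is J → limiting reagent.
n(Z) produced = (1/1) × 1.710 = 1.710 mol
Step 2:
n(Z) available = 1.710 mol
n(B) = 85.00 / 60.60 = 1.403 mol
n/ν for Z = 1.710/3 = 0.5700
n/ν for B = 1.403/3 = 0.4677
Smallest n/ν is B → limiting reagent.
n(L) = (1/3) × 1.403 = 0.4677 mol
mass = 0.4677 × 749.10 = 350.4 g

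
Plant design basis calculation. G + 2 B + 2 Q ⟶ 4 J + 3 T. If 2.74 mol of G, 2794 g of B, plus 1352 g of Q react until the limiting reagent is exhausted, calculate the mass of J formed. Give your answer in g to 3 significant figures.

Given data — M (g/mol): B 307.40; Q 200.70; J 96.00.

n(G) = 2.740 mol
n(B) = 2794 / 307.40 = 9.089 mol
n(Q) = 1352 / 200.70 = 6.736 mol
n/ν → G: 2.740, B: 4.545, Q: 3.368; G is limiting.
n(J) = (4/1) × 2.740 = 10.96 mol
mass = 10.96 × 96.00 = 1052 g

1050 g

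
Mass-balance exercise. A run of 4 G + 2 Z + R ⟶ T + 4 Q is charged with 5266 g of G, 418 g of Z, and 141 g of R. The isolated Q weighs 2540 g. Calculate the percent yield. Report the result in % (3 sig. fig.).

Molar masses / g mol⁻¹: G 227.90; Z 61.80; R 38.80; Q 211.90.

88.6 %

n(G) = 5266 / 227.90 = 23.11 mol
n(Z) = 418.0 / 61.80 = 6.764 mol
n(R) = 141.0 / 38.80 = 3.634 mol
n/ν for G = 23.11/4 = 5.778
n/ν for Z = 6.764/2 = 3.382
n/ν for R = 3.634/1 = 3.634
Smallest n/ν is Z → limiting reagent.
theoretical n(Q) = (4/2) × 6.764 = 13.53 mol → 2867 g
% yield = 2540 / 2867 × 100 = 88.59 %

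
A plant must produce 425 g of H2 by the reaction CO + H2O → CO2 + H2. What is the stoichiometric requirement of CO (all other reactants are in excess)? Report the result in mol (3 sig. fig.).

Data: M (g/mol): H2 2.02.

210 mol

n(H2) = 425 / 2.02 = 210.4 mol
n(CO) = (1/1) × 210.4 = 210.4 mol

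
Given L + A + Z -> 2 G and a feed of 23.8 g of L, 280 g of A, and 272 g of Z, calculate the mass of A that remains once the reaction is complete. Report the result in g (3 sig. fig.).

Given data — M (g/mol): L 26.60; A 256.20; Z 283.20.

50.8 g

n(L) = 23.80 / 26.60 = 0.8947 mol
n(A) = 280.0 / 256.20 = 1.093 mol
n(Z) = 272.0 / 283.20 = 0.9605 mol
n/ν → L: 0.8947, A: 1.093, Z: 0.9605; L is limiting.
A consumed = (1/1) × 0.8947 = 0.8947 mol
A remaining = 1.093 − 0.8947 = 0.1983 mol
mass = 0.1983 × 256.20 = 50.80 g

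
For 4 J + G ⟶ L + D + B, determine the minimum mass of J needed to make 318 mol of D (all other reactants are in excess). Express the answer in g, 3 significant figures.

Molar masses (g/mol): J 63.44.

n(D) = 318.0 mol
n(J) = (4/1) × 318.0 = 1272 mol
mass = 1272 × 63.44 = 80700 g

80700 g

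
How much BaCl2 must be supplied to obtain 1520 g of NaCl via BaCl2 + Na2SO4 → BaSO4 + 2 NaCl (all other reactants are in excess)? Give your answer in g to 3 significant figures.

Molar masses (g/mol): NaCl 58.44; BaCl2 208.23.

2710 g

n(NaCl) = 1520 / 58.44 = 26.01 mol
n(BaCl2) = (1/2) × 26.01 = 13.01 mol
mass = 13.01 × 208.23 = 2709 g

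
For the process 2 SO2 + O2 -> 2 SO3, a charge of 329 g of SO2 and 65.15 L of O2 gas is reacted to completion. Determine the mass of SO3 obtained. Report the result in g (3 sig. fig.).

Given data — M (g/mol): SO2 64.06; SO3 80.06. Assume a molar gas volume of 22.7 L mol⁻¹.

411 g

n(SO2) = 329.0 / 64.06 = 5.136 mol
n(O2) = 65.15 / 22.7 = 2.870 mol
n/ν → SO2: 2.568, O2: 2.870; SO2 is limiting.
n(SO3) = (2/2) × 5.136 = 5.136 mol
mass = 5.136 × 80.06 = 411.2 g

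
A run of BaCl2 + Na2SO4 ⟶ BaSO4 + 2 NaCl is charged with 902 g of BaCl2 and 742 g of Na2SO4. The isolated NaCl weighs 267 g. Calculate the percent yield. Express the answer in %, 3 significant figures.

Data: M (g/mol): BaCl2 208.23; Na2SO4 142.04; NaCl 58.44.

n(BaCl2) = 902.0 / 208.23 = 4.332 mol
n(Na2SO4) = 742.0 / 142.04 = 5.224 mol
n/ν for BaCl2 = 4.332/1 = 4.332
n/ν for Na2SO4 = 5.224/1 = 5.224
Smallest n/ν is BaCl2 → limiting reagent.
theoretical n(NaCl) = (2/1) × 4.332 = 8.664 mol → 506.3 g
% yield = 267 / 506.3 × 100 = 52.74 %

52.7 %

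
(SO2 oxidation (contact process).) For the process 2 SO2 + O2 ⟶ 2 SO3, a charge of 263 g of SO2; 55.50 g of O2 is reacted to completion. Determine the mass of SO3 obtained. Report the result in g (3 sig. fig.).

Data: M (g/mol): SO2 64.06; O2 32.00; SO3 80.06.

n(SO2) = 263.0 / 64.06 = 4.106 mol
n(O2) = 55.50 / 32.00 = 1.734 mol
n/ν for SO2 = 4.106/2 = 2.053
n/ν for O2 = 1.734/1 = 1.734
Smallest n/ν is O2 → limiting reagent.
n(SO3) = (2/1) × 1.734 = 3.468 mol
mass = 3.468 × 80.06 = 277.6 g

278 g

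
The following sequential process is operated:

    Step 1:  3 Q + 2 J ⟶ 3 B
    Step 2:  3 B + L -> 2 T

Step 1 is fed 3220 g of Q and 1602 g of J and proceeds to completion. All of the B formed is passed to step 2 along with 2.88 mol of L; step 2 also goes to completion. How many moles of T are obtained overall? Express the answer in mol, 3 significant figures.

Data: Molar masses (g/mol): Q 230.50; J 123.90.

Step 1:
n(Q) = 3220 / 230.50 = 13.97 mol
n(J) = 1602 / 123.90 = 12.93 mol
n/ν for Q = 13.97/3 = 4.657
n/ν for J = 12.93/2 = 6.465
Smallest n/ν is Q → limiting reagent.
n(B) produced = (3/3) × 13.97 = 13.97 mol
Step 2:
n(B) available = 13.97 mol
n(L) = 2.880 mol
n/ν for B = 13.97/3 = 4.657
n/ν for L = 2.880/1 = 2.880
Smallest n/ν is L → limiting reagent.
n(T) = (2/1) × 2.880 = 5.760 mol

5.76 mol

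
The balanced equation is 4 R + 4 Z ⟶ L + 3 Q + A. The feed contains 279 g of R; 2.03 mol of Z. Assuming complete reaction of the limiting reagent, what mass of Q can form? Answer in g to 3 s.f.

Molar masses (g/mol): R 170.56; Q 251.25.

308 g

n(R) = 279.0 / 170.56 = 1.636 mol
n(Z) = 2.030 mol
n/ν for R = 1.636/4 = 0.4090
n/ν for Z = 2.030/4 = 0.5075
Smallest n/ν is R → limiting reagent.
n(Q) = (3/4) × 1.636 = 1.227 mol
mass = 1.227 × 251.25 = 308.3 g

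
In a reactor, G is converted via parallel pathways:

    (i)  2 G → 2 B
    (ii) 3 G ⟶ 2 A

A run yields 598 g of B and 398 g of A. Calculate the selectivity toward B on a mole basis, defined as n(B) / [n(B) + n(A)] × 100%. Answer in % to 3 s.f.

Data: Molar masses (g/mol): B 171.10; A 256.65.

69.3 %

n(B) = 598 / 171.10 = 3.495 mol
n(A) = 398 / 256.65 = 1.551 mol
selectivity = 3.495/(3.495+1.551) × 100 = 69.26 %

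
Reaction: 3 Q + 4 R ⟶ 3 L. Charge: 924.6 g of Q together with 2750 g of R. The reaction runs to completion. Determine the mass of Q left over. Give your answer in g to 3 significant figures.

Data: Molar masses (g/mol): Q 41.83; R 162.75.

394 g

n(Q) = 924.6 / 41.83 = 22.10 mol
n(R) = 2750 / 162.75 = 16.90 mol
n/ν for Q = 22.10/3 = 7.367
n/ν for R = 16.90/4 = 4.225
Smallest n/ν is R → limiting reagent.
Q consumed = (3/4) × 16.90 = 12.68 mol
Q remaining = 22.10 − 12.68 = 9.420 mol
mass = 9.420 × 41.83 = 394.0 g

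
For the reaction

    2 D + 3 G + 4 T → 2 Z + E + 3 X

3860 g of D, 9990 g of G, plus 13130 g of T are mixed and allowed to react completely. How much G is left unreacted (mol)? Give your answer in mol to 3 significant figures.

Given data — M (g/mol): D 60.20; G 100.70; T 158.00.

36.9 mol

n(D) = 3860 / 60.20 = 64.12 mol
n(G) = 9990 / 100.70 = 99.21 mol
n(T) = 13130 / 158.00 = 83.10 mol
n/ν for D = 64.12/2 = 32.06
n/ν for G = 99.21/3 = 33.07
n/ν for T = 83.10/4 = 20.78
Smallest n/ν is T → limiting reagent.
G consumed = (3/4) × 83.10 = 62.33 mol
G remaining = 99.21 − 62.33 = 36.88 mol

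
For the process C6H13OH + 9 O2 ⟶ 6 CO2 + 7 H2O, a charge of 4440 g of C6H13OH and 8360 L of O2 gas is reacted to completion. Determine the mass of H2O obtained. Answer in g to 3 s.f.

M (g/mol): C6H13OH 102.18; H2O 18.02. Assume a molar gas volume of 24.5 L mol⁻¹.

n(C6H13OH) = 4440 / 102.18 = 43.45 mol
n(O2) = 8360 / 24.5 = 341.2 mol
n/ν for C6H13OH = 43.45/1 = 43.45
n/ν for O2 = 341.2/9 = 37.91
Smallest n/ν is O2 → limiting reagent.
n(H2O) = (7/9) × 341.2 = 265.4 mol
mass = 265.4 × 18.02 = 4783 g

4780 g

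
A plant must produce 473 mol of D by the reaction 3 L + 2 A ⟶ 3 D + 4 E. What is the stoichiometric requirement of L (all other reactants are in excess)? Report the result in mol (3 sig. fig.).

n(D) = 473.0 mol
n(L) = (3/3) × 473.0 = 473.0 mol

473 mol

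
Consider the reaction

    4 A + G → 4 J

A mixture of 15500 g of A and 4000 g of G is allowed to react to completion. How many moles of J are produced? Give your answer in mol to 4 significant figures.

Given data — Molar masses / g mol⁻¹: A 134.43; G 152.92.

104.6 mol

n(A) = 15500 / 134.43 = 115.3 mol
n(G) = 4000 / 152.92 = 26.16 mol
n/ν → A: 28.83, G: 26.16; G is limiting.
n(J) = (4/1) × 26.16 = 104.6 mol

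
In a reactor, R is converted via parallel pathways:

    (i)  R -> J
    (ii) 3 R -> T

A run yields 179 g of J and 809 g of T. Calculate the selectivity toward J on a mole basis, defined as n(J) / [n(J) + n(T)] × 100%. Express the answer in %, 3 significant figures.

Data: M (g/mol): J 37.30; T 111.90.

n(J) = 179 / 37.30 = 4.799 mol
n(T) = 809 / 111.90 = 7.230 mol
selectivity = 4.799/(4.799+7.230) × 100 = 39.90 %

39.9 %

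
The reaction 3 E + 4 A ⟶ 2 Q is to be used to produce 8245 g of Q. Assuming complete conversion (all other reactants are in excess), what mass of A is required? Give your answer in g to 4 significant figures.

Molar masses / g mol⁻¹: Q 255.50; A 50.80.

n(Q) = 8245 / 255.50 = 32.27 mol
n(A) = (4/2) × 32.27 = 64.54 mol
mass = 64.54 × 50.80 = 3279 g

3279 g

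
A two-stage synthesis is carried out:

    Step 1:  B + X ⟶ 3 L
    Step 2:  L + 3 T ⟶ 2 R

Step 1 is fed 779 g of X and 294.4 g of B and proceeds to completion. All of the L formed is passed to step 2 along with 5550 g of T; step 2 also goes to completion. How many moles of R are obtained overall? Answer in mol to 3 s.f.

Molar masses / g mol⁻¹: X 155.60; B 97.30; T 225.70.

Step 1:
n(X) = 779.0 / 155.60 = 5.006 mol
n(B) = 294.4 / 97.30 = 3.026 mol
n/ν → X: 5.006, B: 3.026; B is limiting.
n(L) produced = (3/1) × 3.026 = 9.078 mol
Step 2:
n(L) available = 9.078 mol
n(T) = 5550 / 225.70 = 24.59 mol
n/ν → L: 9.078, T: 8.197; T is limiting.
n(R) = (2/3) × 24.59 = 16.39 mol

16.4 mol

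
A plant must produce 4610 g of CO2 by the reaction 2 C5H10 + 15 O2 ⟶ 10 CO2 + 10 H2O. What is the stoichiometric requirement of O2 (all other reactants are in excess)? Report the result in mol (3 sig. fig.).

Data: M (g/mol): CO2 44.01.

157 mol

n(CO2) = 4610 / 44.01 = 104.7 mol
n(O2) = (15/10) × 104.7 = 157.1 mol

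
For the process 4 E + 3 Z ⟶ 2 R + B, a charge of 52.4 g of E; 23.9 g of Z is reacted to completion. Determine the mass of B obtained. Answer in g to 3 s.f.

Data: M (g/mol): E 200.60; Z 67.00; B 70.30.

4.59 g

n(E) = 52.40 / 200.60 = 0.2612 mol
n(Z) = 23.90 / 67.00 = 0.3567 mol
n/ν for E = 0.2612/4 = 0.06530
n/ν for Z = 0.3567/3 = 0.1189
Smallest n/ν is E → limiting reagent.
n(B) = (1/4) × 0.2612 = 0.06530 mol
mass = 0.06530 × 70.30 = 4.591 g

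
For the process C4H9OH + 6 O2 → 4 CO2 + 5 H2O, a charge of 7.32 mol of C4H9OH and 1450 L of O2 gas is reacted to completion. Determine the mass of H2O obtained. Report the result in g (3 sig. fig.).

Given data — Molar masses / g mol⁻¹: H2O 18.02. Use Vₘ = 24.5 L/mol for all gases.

n(C4H9OH) = 7.320 mol
n(O2) = 1450 / 24.5 = 59.18 mol
n/ν for C4H9OH = 7.320/1 = 7.320
n/ν for O2 = 59.18/6 = 9.863
Smallest n/ν is C4H9OH → limiting reagent.
n(H2O) = (5/1) × 7.320 = 36.60 mol
mass = 36.60 × 18.02 = 659.5 g

660 g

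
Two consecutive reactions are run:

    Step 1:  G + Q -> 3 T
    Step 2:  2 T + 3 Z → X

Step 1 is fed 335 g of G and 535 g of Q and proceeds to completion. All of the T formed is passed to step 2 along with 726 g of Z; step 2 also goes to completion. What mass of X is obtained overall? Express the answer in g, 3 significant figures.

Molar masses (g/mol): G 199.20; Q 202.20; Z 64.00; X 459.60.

Step 1:
n(G) = 335.0 / 199.20 = 1.682 mol
n(Q) = 535.0 / 202.20 = 2.646 mol
n/ν for G = 1.682/1 = 1.682
n/ν for Q = 2.646/1 = 2.646
Smallest n/ν is G → limiting reagent.
n(T) produced = (3/1) × 1.682 = 5.046 mol
Step 2:
n(T) available = 5.046 mol
n(Z) = 726.0 / 64.00 = 11.34 mol
n/ν for T = 5.046/2 = 2.523
n/ν for Z = 11.34/3 = 3.780
Smallest n/ν is T → limiting reagent.
n(X) = (1/2) × 5.046 = 2.523 mol
mass = 2.523 × 459.60 = 1160 g

1160 g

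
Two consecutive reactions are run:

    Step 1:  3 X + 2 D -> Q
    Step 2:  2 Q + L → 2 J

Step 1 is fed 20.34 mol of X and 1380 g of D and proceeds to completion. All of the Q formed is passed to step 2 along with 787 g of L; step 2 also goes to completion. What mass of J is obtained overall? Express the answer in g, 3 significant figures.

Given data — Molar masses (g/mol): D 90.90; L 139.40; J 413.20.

2800 g

Step 1:
n(X) = 20.34 mol
n(D) = 1380 / 90.90 = 15.18 mol
n/ν → X: 6.780, D: 7.590; X is limiting.
n(Q) produced = (1/3) × 20.34 = 6.780 mol
Step 2:
n(Q) available = 6.780 mol
n(L) = 787.0 / 139.40 = 5.646 mol
n/ν → Q: 3.390, L: 5.646; Q is limiting.
n(J) = (2/2) × 6.780 = 6.780 mol
mass = 6.780 × 413.20 = 2801 g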